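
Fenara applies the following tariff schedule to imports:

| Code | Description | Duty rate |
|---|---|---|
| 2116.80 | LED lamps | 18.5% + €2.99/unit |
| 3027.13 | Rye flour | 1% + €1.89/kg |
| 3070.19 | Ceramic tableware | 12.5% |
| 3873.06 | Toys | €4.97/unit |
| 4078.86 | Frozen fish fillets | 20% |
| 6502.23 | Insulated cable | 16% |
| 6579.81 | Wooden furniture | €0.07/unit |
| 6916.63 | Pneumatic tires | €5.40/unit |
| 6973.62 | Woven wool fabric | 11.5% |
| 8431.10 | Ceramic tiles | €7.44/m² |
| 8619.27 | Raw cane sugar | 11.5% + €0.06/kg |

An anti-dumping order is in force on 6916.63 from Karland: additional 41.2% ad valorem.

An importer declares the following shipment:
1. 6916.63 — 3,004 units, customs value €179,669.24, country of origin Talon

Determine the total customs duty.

€16,221.60

Line 1 (6916.63, Talon, 3,004 units, €179,669.24):
Base rate for 6916.63 is €5.40/unit.
The additional-duty order on 6916.63 targets Karland, not Talon; it does not apply.
Duty = 3,004 × €5.40 = €16,221.60.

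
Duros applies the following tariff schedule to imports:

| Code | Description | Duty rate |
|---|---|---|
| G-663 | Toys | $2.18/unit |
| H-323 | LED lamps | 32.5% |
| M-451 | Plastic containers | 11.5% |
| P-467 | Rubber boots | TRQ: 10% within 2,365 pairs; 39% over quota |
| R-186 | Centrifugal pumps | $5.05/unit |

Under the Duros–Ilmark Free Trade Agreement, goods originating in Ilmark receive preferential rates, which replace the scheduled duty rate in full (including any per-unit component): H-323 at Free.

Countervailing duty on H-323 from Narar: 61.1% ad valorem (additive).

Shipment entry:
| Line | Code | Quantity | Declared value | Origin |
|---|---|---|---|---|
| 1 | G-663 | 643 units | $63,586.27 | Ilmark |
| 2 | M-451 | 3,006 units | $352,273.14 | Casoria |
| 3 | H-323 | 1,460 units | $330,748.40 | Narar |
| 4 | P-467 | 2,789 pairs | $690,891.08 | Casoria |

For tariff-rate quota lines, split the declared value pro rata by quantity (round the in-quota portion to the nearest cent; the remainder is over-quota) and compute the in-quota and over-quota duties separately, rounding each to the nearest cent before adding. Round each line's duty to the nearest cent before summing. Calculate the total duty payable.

$451,042.41

Line 1 (G-663, Ilmark, 643 units, $63,586.27):
Base rate for G-663 is $2.18/unit.
Origin Ilmark is the FTA partner but G-663 is not on the preference list; base rate stands.
Duty = 643 × $2.18 = $1,401.74.
Line 2 (M-451, Casoria, 3,006 units, $352,273.14):
Base rate for M-451 is 11.5%.
Duty = $352,273.14 × 11.5% = $40,511.41.
Line 3 (H-323, Narar, 1,460 units, $330,748.40):
Base rate for H-323 is 32.5%.
H-323 has an FTA preferential rate, but origin Narar is not Ilmark; base rate stands.
Additional duty on H-323 from Narar: +61.1%. Applied ad valorem rate: 32.5% + 61.1% = 93.6%.
Duty = $330,748.40 × 93.6% = $309,580.50.
Line 4 (P-467, Casoria, 2,789 pairs, $690,891.08):
Code P-467 is under a tariff-rate quota (threshold 2,365 pairs). In-quota: 2,365 pairs at 10%; over-quota: 424 pairs at 39%.
Pro-rata value split: in-quota = $690,891.08 × 2,365/2,789 = $585,857.80; over-quota = $690,891.08 − $585,857.80 = $105,033.28.
In-quota duty = $585,857.80 × 10% = $58,585.78. Over-quota duty = $105,033.28 × 39% = $40,962.98.
Line duty = $58,585.78 + $40,962.98 = $99,548.76.
Total = $1,401.74 + $40,511.41 + $309,580.50 + $99,548.76 = $451,042.41.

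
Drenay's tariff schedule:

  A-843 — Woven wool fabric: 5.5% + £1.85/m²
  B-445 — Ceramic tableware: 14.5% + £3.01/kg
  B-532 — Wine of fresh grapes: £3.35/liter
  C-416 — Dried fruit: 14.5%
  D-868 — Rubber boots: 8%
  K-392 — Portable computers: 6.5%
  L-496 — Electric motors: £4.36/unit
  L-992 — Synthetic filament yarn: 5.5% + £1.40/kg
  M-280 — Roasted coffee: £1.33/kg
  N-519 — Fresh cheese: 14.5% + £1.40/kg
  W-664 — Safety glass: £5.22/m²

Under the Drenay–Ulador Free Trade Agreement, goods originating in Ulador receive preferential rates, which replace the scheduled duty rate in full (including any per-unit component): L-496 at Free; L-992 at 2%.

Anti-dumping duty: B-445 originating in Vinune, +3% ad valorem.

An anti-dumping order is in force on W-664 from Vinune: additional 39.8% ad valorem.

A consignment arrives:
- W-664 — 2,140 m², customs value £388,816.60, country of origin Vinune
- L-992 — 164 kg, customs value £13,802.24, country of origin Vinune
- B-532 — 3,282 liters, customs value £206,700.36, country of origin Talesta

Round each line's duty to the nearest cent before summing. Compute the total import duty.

Line 1 (W-664, Vinune, 2,140 m², £388,816.60):
Base rate for W-664 is £5.22/m².
Additional duty on W-664 from Vinune: +39.8% ad valorem. Applied ad valorem rate = 39.8%.
Duty = £388,816.60 × 39.8% + 2,140 × £5.22 = £165,919.81.
Line 2 (L-992, Vinune, 164 kg, £13,802.24):
Base rate for L-992 is 5.5% + £1.40/kg.
L-992 has an FTA preferential rate, but origin Vinune is not Ulador; base rate stands.
Duty = £13,802.24 × 5.5% + 164 × £1.40 = £988.72.
Line 3 (B-532, Talesta, 3,282 liters, £206,700.36):
Base rate for B-532 is £3.35/liter.
Duty = 3,282 × £3.35 = £10,994.70.
Total = £165,919.81 + £988.72 + £10,994.70 = £177,903.23.

£177,903.23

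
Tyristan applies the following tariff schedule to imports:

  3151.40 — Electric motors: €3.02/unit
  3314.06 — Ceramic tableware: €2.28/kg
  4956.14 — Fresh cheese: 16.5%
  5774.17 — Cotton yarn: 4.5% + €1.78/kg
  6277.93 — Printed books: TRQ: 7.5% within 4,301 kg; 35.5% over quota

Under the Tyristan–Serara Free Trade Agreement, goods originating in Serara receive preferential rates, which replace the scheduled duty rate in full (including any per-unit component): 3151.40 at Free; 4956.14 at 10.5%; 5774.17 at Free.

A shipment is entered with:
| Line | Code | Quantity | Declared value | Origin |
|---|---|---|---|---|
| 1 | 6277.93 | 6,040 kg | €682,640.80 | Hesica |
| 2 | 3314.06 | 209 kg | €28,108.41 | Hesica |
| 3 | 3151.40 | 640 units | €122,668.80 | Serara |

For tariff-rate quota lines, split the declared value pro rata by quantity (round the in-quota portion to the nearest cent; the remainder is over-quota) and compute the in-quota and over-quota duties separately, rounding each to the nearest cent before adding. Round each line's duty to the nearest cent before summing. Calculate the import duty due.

Line 1 (6277.93, Hesica, 6,040 kg, €682,640.80):
Code 6277.93 is under a tariff-rate quota (threshold 4,301 kg). In-quota: 4,301 kg at 7.5%; over-quota: 1,739 kg at 35.5%.
Pro-rata value split: in-quota = €682,640.80 × 4,301/6,040 = €486,099.02; over-quota = €682,640.80 − €486,099.02 = €196,541.78.
In-quota duty = €486,099.02 × 7.5% = €36,457.43. Over-quota duty = €196,541.78 × 35.5% = €69,772.33.
Line duty = €36,457.43 + €69,772.33 = €106,229.76.
Line 2 (3314.06, Hesica, 209 kg, €28,108.41):
Base rate for 3314.06 is €2.28/kg.
Duty = 209 × €2.28 = €476.52.
Line 3 (3151.40, Serara, 640 units, €122,668.80):
Base rate for 3151.40 is €3.02/unit.
Origin Serara qualifies under the Tyristan–Serara agreement and 3151.40 is covered: preferential rate Free applies instead.
Duty = €122,668.80 × 0% = €0.00.
Total = €106,229.76 + €476.52 + €0.00 = €106,706.28.

€106,706.28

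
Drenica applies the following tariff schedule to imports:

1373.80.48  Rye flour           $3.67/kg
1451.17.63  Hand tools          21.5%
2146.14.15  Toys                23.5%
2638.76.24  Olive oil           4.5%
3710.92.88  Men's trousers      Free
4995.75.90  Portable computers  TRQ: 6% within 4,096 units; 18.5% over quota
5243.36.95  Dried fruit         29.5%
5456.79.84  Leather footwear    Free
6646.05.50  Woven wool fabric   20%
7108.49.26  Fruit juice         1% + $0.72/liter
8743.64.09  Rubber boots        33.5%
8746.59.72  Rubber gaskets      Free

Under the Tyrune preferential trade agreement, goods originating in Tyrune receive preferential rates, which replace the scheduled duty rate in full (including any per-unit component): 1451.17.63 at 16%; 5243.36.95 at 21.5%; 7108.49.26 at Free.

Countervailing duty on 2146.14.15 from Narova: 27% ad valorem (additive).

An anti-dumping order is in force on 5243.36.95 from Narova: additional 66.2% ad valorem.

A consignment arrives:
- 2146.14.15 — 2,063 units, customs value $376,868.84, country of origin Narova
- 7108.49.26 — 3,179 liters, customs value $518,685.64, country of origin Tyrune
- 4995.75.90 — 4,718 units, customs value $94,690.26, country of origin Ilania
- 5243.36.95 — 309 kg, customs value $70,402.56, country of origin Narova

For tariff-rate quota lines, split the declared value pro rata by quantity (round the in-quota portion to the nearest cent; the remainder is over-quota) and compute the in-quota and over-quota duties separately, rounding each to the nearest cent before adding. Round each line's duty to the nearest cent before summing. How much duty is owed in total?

$264,935.86

Line 1 (2146.14.15, Narova, 2,063 units, $376,868.84):
Base rate for 2146.14.15 is 23.5%.
Additional duty on 2146.14.15 from Narova: +27%. Applied ad valorem rate: 23.5% + 27% = 50.5%.
Duty = $376,868.84 × 50.5% = $190,318.76.
Line 2 (7108.49.26, Tyrune, 3,179 liters, $518,685.64):
Base rate for 7108.49.26 is 1% + $0.72/liter.
Origin Tyrune qualifies under the Drenica–Tyrune agreement and 7108.49.26 is covered: preferential rate Free applies instead.
Duty = $518,685.64 × 0% = $0.00.
Line 3 (4995.75.90, Ilania, 4,718 units, $94,690.26):
Code 4995.75.90 is under a tariff-rate quota (threshold 4,096 units). In-quota: 4,096 units at 6%; over-quota: 622 units at 18.5%.
Pro-rata value split: in-quota = $94,690.26 × 4,096/4,718 = $82,206.72; over-quota = $94,690.26 − $82,206.72 = $12,483.54.
In-quota duty = $82,206.72 × 6% = $4,932.40. Over-quota duty = $12,483.54 × 18.5% = $2,309.45.
Line duty = $4,932.40 + $2,309.45 = $7,241.85.
Line 4 (5243.36.95, Narova, 309 kg, $70,402.56):
Base rate for 5243.36.95 is 29.5%.
5243.36.95 has an FTA preferential rate, but origin Narova is not Tyrune; base rate stands.
Additional duty on 5243.36.95 from Narova: +66.2%. Applied ad valorem rate: 29.5% + 66.2% = 95.7%.
Duty = $70,402.56 × 95.7% = $67,375.25.
Total = $190,318.76 + $0.00 + $7,241.85 + $67,375.25 = $264,935.86.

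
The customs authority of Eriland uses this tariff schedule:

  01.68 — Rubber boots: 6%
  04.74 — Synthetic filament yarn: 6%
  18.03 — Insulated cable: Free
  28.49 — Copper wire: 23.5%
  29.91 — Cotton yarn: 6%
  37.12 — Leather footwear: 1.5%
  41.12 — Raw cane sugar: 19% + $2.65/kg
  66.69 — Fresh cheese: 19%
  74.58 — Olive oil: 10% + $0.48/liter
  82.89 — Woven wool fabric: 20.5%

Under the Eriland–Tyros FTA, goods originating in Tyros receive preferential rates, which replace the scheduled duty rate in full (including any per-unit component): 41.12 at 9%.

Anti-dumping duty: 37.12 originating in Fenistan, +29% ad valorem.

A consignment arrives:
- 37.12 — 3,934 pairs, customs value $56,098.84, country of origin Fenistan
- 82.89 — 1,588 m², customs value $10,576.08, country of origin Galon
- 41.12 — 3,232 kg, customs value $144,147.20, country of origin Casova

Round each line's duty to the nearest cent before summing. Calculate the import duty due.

Line 1 (37.12, Fenistan, 3,934 pairs, $56,098.84):
Base rate for 37.12 is 1.5%.
Additional duty on 37.12 from Fenistan: +29%. Applied ad valorem rate: 1.5% + 29% = 30.5%.
Duty = $56,098.84 × 30.5% = $17,110.15.
Line 2 (82.89, Galon, 1,588 m², $10,576.08):
Base rate for 82.89 is 20.5%.
Duty = $10,576.08 × 20.5% = $2,168.10.
Line 3 (41.12, Casova, 3,232 kg, $144,147.20):
Base rate for 41.12 is 19% + $2.65/kg.
41.12 has an FTA preferential rate, but origin Casova is not Tyros; base rate stands.
Duty = $144,147.20 × 19% + 3,232 × $2.65 = $35,952.77.
Total = $17,110.15 + $2,168.10 + $35,952.77 = $55,231.02.

$55,231.02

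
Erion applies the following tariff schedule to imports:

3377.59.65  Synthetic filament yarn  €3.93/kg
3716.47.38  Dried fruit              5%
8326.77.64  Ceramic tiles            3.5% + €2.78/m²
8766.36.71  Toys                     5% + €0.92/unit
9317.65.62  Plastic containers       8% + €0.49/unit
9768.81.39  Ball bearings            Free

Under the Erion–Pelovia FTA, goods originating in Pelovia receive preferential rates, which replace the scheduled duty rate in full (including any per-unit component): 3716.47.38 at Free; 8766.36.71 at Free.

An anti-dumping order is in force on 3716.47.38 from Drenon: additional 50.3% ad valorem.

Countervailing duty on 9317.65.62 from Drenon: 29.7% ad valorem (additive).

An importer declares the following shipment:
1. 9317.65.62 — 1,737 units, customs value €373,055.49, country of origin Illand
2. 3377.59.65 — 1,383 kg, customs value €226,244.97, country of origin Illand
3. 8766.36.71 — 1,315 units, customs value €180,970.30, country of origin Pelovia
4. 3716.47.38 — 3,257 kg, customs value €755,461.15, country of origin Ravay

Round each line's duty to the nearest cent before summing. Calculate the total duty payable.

Line 1 (9317.65.62, Illand, 1,737 units, €373,055.49):
Base rate for 9317.65.62 is 8% + €0.49/unit.
The additional-duty order on 9317.65.62 targets Drenon, not Illand; it does not apply.
Duty = €373,055.49 × 8% + 1,737 × €0.49 = €30,695.57.
Line 2 (3377.59.65, Illand, 1,383 kg, €226,244.97):
Base rate for 3377.59.65 is €3.93/kg.
Duty = 1,383 × €3.93 = €5,435.19.
Line 3 (8766.36.71, Pelovia, 1,315 units, €180,970.30):
Base rate for 8766.36.71 is 5% + €0.92/unit.
Origin Pelovia qualifies under the Erion–Pelovia agreement and 8766.36.71 is covered: preferential rate Free applies instead.
Duty = €180,970.30 × 0% = €0.00.
Line 4 (3716.47.38, Ravay, 3,257 kg, €755,461.15):
Base rate for 3716.47.38 is 5%.
3716.47.38 has an FTA preferential rate, but origin Ravay is not Pelovia; base rate stands.
The additional-duty order on 3716.47.38 targets Drenon, not Ravay; it does not apply.
Duty = €755,461.15 × 5% = €37,773.06.
Total = €30,695.57 + €5,435.19 + €0.00 + €37,773.06 = €73,903.82.

€73,903.82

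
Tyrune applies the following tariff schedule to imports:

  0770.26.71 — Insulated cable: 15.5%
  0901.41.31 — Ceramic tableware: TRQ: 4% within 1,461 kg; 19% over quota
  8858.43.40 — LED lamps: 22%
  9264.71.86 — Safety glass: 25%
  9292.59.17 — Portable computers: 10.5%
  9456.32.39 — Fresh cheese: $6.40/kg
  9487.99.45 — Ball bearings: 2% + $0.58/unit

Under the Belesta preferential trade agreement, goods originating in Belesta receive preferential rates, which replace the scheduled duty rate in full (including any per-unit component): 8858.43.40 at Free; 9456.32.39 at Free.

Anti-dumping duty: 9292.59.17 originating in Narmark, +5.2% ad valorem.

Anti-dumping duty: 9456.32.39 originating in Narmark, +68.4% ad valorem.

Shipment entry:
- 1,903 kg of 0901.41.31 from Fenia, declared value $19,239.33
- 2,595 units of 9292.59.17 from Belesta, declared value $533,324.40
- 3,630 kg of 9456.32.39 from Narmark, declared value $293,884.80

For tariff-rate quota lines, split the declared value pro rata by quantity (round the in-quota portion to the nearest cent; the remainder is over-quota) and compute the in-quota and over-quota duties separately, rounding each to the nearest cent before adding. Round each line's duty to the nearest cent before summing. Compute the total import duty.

Line 1 (0901.41.31, Fenia, 1,903 kg, $19,239.33):
Code 0901.41.31 is under a tariff-rate quota (threshold 1,461 kg). In-quota: 1,461 kg at 4%; over-quota: 442 kg at 19%.
Pro-rata value split: in-quota = $19,239.33 × 1,461/1,903 = $14,770.71; over-quota = $19,239.33 − $14,770.71 = $4,468.62.
In-quota duty = $14,770.71 × 4% = $590.83. Over-quota duty = $4,468.62 × 19% = $849.04.
Line duty = $590.83 + $849.04 = $1,439.87.
Line 2 (9292.59.17, Belesta, 2,595 units, $533,324.40):
Base rate for 9292.59.17 is 10.5%.
Origin Belesta is the FTA partner but 9292.59.17 is not on the preference list; base rate stands.
The additional-duty order on 9292.59.17 targets Narmark, not Belesta; it does not apply.
Duty = $533,324.40 × 10.5% = $55,999.06.
Line 3 (9456.32.39, Narmark, 3,630 kg, $293,884.80):
Base rate for 9456.32.39 is $6.40/kg.
9456.32.39 has an FTA preferential rate, but origin Narmark is not Belesta; base rate stands.
Additional duty on 9456.32.39 from Narmark: +68.4% ad valorem. Applied ad valorem rate = 68.4%.
Duty = $293,884.80 × 68.4% + 3,630 × $6.40 = $224,249.20.
Total = $1,439.87 + $55,999.06 + $224,249.20 = $281,688.13.

$281,688.13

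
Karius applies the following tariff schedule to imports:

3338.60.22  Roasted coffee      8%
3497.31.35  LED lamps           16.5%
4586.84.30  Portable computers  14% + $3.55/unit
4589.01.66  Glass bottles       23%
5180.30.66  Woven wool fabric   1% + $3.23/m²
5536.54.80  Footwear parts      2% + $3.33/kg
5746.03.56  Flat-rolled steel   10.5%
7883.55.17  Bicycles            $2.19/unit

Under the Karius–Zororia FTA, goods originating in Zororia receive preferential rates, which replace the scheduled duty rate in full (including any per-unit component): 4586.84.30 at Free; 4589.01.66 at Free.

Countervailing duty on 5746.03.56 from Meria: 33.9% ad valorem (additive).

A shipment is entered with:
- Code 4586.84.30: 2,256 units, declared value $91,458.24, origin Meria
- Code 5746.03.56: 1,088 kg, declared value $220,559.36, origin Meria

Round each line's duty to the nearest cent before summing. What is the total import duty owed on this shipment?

$118,741.31

Line 1 (4586.84.30, Meria, 2,256 units, $91,458.24):
Base rate for 4586.84.30 is 14% + $3.55/unit.
4586.84.30 has an FTA preferential rate, but origin Meria is not Zororia; base rate stands.
Duty = $91,458.24 × 14% + 2,256 × $3.55 = $20,812.95.
Line 2 (5746.03.56, Meria, 1,088 kg, $220,559.36):
Base rate for 5746.03.56 is 10.5%.
Additional duty on 5746.03.56 from Meria: +33.9%. Applied ad valorem rate: 10.5% + 33.9% = 44.4%.
Duty = $220,559.36 × 44.4% = $97,928.36.
Total = $20,812.95 + $97,928.36 = $118,741.31.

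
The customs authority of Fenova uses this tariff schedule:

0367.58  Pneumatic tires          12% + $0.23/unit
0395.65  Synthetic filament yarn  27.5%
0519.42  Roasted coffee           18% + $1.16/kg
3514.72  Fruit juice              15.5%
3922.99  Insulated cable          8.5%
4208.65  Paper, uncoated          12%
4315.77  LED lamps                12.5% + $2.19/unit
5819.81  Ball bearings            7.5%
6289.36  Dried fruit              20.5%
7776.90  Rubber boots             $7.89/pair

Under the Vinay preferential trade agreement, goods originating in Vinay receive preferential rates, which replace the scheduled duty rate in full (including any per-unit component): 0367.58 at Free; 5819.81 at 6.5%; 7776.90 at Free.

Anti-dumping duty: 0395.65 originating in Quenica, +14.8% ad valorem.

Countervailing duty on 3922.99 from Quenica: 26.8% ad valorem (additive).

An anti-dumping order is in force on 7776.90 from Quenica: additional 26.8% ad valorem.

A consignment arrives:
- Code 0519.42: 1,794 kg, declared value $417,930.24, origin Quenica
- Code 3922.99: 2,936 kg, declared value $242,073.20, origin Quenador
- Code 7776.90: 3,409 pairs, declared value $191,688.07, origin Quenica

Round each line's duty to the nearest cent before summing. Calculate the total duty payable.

Line 1 (0519.42, Quenica, 1,794 kg, $417,930.24):
Base rate for 0519.42 is 18% + $1.16/kg.
Duty = $417,930.24 × 18% + 1,794 × $1.16 = $77,308.48.
Line 2 (3922.99, Quenador, 2,936 kg, $242,073.20):
Base rate for 3922.99 is 8.5%.
The additional-duty order on 3922.99 targets Quenica, not Quenador; it does not apply.
Duty = $242,073.20 × 8.5% = $20,576.22.
Line 3 (7776.90, Quenica, 3,409 pairs, $191,688.07):
Base rate for 7776.90 is $7.89/pair.
7776.90 has an FTA preferential rate, but origin Quenica is not Vinay; base rate stands.
Additional duty on 7776.90 from Quenica: +26.8% ad valorem. Applied ad valorem rate = 26.8%.
Duty = $191,688.07 × 26.8% + 3,409 × $7.89 = $78,269.41.
Total = $77,308.48 + $20,576.22 + $78,269.41 = $176,154.11.

$176,154.11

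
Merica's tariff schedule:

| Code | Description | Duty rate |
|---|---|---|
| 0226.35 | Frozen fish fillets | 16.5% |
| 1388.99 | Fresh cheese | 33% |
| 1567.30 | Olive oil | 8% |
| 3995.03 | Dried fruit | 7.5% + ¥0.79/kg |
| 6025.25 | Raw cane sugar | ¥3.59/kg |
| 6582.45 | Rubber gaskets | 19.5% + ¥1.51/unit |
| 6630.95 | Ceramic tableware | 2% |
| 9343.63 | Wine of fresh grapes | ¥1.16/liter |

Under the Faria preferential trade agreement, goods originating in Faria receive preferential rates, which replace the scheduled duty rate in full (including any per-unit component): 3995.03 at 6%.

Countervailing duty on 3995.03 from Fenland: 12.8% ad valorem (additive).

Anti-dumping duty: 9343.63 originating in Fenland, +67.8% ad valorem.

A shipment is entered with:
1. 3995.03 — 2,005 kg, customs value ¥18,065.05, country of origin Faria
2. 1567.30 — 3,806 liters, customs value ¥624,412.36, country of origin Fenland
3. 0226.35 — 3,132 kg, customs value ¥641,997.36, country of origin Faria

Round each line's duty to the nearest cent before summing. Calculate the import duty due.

¥156,966.45

Line 1 (3995.03, Faria, 2,005 kg, ¥18,065.05):
Base rate for 3995.03 is 7.5% + ¥0.79/kg.
Origin Faria qualifies under the Merica–Faria agreement and 3995.03 is covered: preferential rate 6% applies instead.
The additional-duty order on 3995.03 targets Fenland, not Faria; it does not apply.
Duty = ¥18,065.05 × 6% = ¥1,083.90.
Line 2 (1567.30, Fenland, 3,806 liters, ¥624,412.36):
Base rate for 1567.30 is 8%.
Duty = ¥624,412.36 × 8% = ¥49,952.99.
Line 3 (0226.35, Faria, 3,132 kg, ¥641,997.36):
Base rate for 0226.35 is 16.5%.
Origin Faria is the FTA partner but 0226.35 is not on the preference list; base rate stands.
Duty = ¥641,997.36 × 16.5% = ¥105,929.56.
Total = ¥1,083.90 + ¥49,952.99 + ¥105,929.56 = ¥156,966.45.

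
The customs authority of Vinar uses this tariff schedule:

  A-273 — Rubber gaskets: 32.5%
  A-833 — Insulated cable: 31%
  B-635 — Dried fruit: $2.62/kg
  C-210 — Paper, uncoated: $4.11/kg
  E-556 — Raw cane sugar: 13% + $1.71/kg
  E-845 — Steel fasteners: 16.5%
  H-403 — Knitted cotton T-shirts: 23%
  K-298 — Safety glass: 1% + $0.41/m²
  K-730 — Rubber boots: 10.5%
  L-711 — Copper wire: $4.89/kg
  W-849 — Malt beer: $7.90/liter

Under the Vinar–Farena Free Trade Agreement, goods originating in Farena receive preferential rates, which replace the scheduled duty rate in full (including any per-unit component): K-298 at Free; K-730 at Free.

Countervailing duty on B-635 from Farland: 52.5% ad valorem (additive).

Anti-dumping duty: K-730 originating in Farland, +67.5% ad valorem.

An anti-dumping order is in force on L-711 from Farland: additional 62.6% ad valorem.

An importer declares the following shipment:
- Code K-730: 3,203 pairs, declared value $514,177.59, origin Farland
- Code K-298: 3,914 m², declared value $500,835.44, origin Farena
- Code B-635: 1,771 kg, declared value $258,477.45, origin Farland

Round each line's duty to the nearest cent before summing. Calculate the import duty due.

$541,399.20

Line 1 (K-730, Farland, 3,203 pairs, $514,177.59):
Base rate for K-730 is 10.5%.
K-730 has an FTA preferential rate, but origin Farland is not Farena; base rate stands.
Additional duty on K-730 from Farland: +67.5%. Applied ad valorem rate: 10.5% + 67.5% = 78%.
Duty = $514,177.59 × 78% = $401,058.52.
Line 2 (K-298, Farena, 3,914 m², $500,835.44):
Base rate for K-298 is 1% + $0.41/m².
Origin Farena qualifies under the Vinar–Farena agreement and K-298 is covered: preferential rate Free applies instead.
Duty = $500,835.44 × 0% = $0.00.
Line 3 (B-635, Farland, 1,771 kg, $258,477.45):
Base rate for B-635 is $2.62/kg.
Additional duty on B-635 from Farland: +52.5% ad valorem. Applied ad valorem rate = 52.5%.
Duty = $258,477.45 × 52.5% + 1,771 × $2.62 = $140,340.68.
Total = $401,058.52 + $0.00 + $140,340.68 = $541,399.20.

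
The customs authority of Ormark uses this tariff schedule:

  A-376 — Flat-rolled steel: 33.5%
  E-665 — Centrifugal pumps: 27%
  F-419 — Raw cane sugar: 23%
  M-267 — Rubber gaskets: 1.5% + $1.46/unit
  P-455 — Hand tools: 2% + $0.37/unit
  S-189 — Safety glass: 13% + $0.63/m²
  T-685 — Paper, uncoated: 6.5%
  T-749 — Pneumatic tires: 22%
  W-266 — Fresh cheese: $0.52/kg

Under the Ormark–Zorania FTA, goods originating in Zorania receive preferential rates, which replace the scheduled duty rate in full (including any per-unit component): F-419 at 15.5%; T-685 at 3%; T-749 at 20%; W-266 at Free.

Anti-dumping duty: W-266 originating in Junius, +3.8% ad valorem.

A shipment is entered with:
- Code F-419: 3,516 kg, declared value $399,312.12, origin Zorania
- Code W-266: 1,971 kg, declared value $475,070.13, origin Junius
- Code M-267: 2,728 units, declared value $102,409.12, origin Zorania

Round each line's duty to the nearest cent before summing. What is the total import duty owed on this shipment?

Line 1 (F-419, Zorania, 3,516 kg, $399,312.12):
Base rate for F-419 is 23%.
Origin Zorania qualifies under the Ormark–Zorania agreement and F-419 is covered: preferential rate 15.5% applies instead.
Duty = $399,312.12 × 15.5% = $61,893.38.
Line 2 (W-266, Junius, 1,971 kg, $475,070.13):
Base rate for W-266 is $0.52/kg.
W-266 has an FTA preferential rate, but origin Junius is not Zorania; base rate stands.
Additional duty on W-266 from Junius: +3.8% ad valorem. Applied ad valorem rate = 3.8%.
Duty = $475,070.13 × 3.8% + 1,971 × $0.52 = $19,077.58.
Line 3 (M-267, Zorania, 2,728 units, $102,409.12):
Base rate for M-267 is 1.5% + $1.46/unit.
Origin Zorania is the FTA partner but M-267 is not on the preference list; base rate stands.
Duty = $102,409.12 × 1.5% + 2,728 × $1.46 = $5,519.02.
Total = $61,893.38 + $19,077.58 + $5,519.02 = $86,489.98.

$86,489.98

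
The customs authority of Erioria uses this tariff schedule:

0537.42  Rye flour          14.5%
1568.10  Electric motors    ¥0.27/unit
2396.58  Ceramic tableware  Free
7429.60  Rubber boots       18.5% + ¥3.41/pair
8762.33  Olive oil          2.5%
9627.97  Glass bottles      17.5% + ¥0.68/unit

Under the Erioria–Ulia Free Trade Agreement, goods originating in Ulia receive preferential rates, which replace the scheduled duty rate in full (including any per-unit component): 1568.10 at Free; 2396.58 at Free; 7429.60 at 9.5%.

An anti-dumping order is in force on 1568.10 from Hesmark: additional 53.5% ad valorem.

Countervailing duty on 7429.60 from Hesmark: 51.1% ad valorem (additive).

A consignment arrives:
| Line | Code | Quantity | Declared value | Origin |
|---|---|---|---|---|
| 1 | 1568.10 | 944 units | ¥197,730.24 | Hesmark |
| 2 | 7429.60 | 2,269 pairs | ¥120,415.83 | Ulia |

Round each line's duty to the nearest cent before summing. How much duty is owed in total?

Line 1 (1568.10, Hesmark, 944 units, ¥197,730.24):
Base rate for 1568.10 is ¥0.27/unit.
1568.10 has an FTA preferential rate, but origin Hesmark is not Ulia; base rate stands.
Additional duty on 1568.10 from Hesmark: +53.5% ad valorem. Applied ad valorem rate = 53.5%.
Duty = ¥197,730.24 × 53.5% + 944 × ¥0.27 = ¥106,040.56.
Line 2 (7429.60, Ulia, 2,269 pairs, ¥120,415.83):
Base rate for 7429.60 is 18.5% + ¥3.41/pair.
Origin Ulia qualifies under the Erioria–Ulia agreement and 7429.60 is covered: preferential rate 9.5% applies instead.
The additional-duty order on 7429.60 targets Hesmark, not Ulia; it does not apply.
Duty = ¥120,415.83 × 9.5% = ¥11,439.50.
Total = ¥106,040.56 + ¥11,439.50 = ¥117,480.06.

¥117,480.06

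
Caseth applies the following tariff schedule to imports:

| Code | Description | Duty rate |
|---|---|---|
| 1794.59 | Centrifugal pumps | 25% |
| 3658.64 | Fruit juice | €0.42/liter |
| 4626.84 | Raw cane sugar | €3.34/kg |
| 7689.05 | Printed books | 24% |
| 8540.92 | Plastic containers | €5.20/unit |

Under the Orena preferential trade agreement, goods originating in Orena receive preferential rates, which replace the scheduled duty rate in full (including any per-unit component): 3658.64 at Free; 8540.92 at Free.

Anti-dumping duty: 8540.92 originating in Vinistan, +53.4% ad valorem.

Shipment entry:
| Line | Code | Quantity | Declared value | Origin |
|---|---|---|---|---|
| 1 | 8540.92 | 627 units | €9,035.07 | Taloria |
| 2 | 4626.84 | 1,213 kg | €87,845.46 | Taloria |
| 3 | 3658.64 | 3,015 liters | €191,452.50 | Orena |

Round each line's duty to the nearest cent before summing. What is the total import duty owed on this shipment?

Line 1 (8540.92, Taloria, 627 units, €9,035.07):
Base rate for 8540.92 is €5.20/unit.
8540.92 has an FTA preferential rate, but origin Taloria is not Orena; base rate stands.
The additional-duty order on 8540.92 targets Vinistan, not Taloria; it does not apply.
Duty = 627 × €5.20 = €3,260.40.
Line 2 (4626.84, Taloria, 1,213 kg, €87,845.46):
Base rate for 4626.84 is €3.34/kg.
Duty = 1,213 × €3.34 = €4,051.42.
Line 3 (3658.64, Orena, 3,015 liters, €191,452.50):
Base rate for 3658.64 is €0.42/liter.
Origin Orena qualifies under the Caseth–Orena agreement and 3658.64 is covered: preferential rate Free applies instead.
Duty = €191,452.50 × 0% = €0.00.
Total = €3,260.40 + €4,051.42 + €0.00 = €7,311.82.

€7,311.82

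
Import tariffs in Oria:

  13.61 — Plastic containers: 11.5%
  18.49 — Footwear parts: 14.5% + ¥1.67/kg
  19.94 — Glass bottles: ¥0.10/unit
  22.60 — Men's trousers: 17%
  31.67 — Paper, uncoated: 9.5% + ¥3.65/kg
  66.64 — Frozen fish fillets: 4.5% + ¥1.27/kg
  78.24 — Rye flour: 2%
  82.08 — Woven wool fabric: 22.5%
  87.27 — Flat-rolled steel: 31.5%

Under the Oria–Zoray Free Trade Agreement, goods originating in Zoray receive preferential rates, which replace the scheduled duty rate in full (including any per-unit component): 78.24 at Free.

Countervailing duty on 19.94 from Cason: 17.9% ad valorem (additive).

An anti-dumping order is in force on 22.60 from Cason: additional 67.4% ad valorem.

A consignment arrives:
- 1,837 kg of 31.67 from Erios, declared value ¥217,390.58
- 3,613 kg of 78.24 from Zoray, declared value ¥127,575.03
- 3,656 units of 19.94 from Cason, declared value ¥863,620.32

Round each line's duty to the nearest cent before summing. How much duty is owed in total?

Line 1 (31.67, Erios, 1,837 kg, ¥217,390.58):
Base rate for 31.67 is 9.5% + ¥3.65/kg.
Duty = ¥217,390.58 × 9.5% + 1,837 × ¥3.65 = ¥27,357.16.
Line 2 (78.24, Zoray, 3,613 kg, ¥127,575.03):
Base rate for 78.24 is 2%.
Origin Zoray qualifies under the Oria–Zoray agreement and 78.24 is covered: preferential rate Free applies instead.
Duty = ¥127,575.03 × 0% = ¥0.00.
Line 3 (19.94, Cason, 3,656 units, ¥863,620.32):
Base rate for 19.94 is ¥0.10/unit.
Additional duty on 19.94 from Cason: +17.9% ad valorem. Applied ad valorem rate = 17.9%.
Duty = ¥863,620.32 × 17.9% + 3,656 × ¥0.10 = ¥154,953.64.
Total = ¥27,357.16 + ¥0.00 + ¥154,953.64 = ¥182,310.80.

¥182,310.80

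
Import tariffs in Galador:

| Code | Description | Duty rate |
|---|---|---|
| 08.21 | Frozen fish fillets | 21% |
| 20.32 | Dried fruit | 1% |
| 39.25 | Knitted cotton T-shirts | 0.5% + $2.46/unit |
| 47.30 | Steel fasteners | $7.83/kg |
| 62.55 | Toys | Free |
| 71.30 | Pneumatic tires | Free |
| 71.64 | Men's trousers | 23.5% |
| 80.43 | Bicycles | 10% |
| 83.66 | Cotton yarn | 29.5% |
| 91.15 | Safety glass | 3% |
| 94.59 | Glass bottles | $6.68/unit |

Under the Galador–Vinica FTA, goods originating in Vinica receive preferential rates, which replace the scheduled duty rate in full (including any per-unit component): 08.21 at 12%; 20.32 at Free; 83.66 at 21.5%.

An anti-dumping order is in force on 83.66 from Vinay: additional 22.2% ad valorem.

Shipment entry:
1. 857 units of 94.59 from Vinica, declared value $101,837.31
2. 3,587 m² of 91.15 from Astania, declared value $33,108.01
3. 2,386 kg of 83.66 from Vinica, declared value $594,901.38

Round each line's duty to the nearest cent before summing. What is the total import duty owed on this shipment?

Line 1 (94.59, Vinica, 857 units, $101,837.31):
Base rate for 94.59 is $6.68/unit.
Origin Vinica is the FTA partner but 94.59 is not on the preference list; base rate stands.
Duty = 857 × $6.68 = $5,724.76.
Line 2 (91.15, Astania, 3,587 m², $33,108.01):
Base rate for 91.15 is 3%.
Duty = $33,108.01 × 3% = $993.24.
Line 3 (83.66, Vinica, 2,386 kg, $594,901.38):
Base rate for 83.66 is 29.5%.
Origin Vinica qualifies under the Galador–Vinica agreement and 83.66 is covered: preferential rate 21.5% applies instead.
The additional-duty order on 83.66 targets Vinay, not Vinica; it does not apply.
Duty = $594,901.38 × 21.5% = $127,903.80.
Total = $5,724.76 + $993.24 + $127,903.80 = $134,621.80.

$134,621.80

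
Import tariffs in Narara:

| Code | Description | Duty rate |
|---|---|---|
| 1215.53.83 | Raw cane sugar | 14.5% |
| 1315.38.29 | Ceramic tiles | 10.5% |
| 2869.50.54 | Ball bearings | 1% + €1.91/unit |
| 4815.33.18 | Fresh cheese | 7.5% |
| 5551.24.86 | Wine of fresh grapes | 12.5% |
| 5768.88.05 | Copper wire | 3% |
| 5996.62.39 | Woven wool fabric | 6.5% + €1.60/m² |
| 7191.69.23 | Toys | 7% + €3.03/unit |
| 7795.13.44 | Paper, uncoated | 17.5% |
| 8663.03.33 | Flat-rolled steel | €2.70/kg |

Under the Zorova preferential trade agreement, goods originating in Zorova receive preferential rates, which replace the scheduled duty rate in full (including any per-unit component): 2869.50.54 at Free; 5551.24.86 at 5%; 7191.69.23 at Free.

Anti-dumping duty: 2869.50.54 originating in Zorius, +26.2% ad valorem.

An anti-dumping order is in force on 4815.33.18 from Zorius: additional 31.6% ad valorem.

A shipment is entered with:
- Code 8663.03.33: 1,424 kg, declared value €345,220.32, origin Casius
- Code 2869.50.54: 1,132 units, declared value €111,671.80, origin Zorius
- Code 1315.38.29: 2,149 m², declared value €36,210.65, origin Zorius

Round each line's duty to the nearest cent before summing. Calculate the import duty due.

€40,183.77

Line 1 (8663.03.33, Casius, 1,424 kg, €345,220.32):
Base rate for 8663.03.33 is €2.70/kg.
Duty = 1,424 × €2.70 = €3,844.80.
Line 2 (2869.50.54, Zorius, 1,132 units, €111,671.80):
Base rate for 2869.50.54 is 1% + €1.91/unit.
2869.50.54 has an FTA preferential rate, but origin Zorius is not Zorova; base rate stands.
Additional duty on 2869.50.54 from Zorius: +26.2%. Applied ad valorem rate: 1% + 26.2% = 27.2%.
Duty = €111,671.80 × 27.2% + 1,132 × €1.91 = €32,536.85.
Line 3 (1315.38.29, Zorius, 2,149 m², €36,210.65):
Base rate for 1315.38.29 is 10.5%.
Duty = €36,210.65 × 10.5% = €3,802.12.
Total = €3,844.80 + €32,536.85 + €3,802.12 = €40,183.77.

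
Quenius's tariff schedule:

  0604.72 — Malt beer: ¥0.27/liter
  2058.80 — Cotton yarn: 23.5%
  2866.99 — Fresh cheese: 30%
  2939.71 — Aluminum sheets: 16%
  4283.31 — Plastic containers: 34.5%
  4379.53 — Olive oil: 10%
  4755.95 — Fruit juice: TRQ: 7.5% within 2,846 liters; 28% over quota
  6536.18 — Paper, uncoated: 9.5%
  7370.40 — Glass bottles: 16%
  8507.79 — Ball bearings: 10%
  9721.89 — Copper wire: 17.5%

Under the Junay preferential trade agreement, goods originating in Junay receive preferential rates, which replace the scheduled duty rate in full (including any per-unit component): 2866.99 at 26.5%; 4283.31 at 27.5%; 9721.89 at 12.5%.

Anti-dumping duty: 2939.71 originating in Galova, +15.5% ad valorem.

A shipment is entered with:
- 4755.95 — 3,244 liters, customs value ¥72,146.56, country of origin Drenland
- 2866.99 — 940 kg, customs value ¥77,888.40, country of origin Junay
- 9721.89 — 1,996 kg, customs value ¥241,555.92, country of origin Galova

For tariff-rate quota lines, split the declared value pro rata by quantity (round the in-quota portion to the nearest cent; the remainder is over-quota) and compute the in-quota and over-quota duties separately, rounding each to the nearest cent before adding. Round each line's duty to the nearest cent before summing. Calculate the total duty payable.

Line 1 (4755.95, Drenland, 3,244 liters, ¥72,146.56):
Code 4755.95 is under a tariff-rate quota (threshold 2,846 liters). In-quota: 2,846 liters at 7.5%; over-quota: 398 liters at 28%.
Pro-rata value split: in-quota = ¥72,146.56 × 2,846/3,244 = ¥63,295.04; over-quota = ¥72,146.56 − ¥63,295.04 = ¥8,851.52.
In-quota duty = ¥63,295.04 × 7.5% = ¥4,747.13. Over-quota duty = ¥8,851.52 × 28% = ¥2,478.43.
Line duty = ¥4,747.13 + ¥2,478.43 = ¥7,225.56.
Line 2 (2866.99, Junay, 940 kg, ¥77,888.40):
Base rate for 2866.99 is 30%.
Origin Junay qualifies under the Quenius–Junay agreement and 2866.99 is covered: preferential rate 26.5% applies instead.
Duty = ¥77,888.40 × 26.5% = ¥20,640.43.
Line 3 (9721.89, Galova, 1,996 kg, ¥241,555.92):
Base rate for 9721.89 is 17.5%.
9721.89 has an FTA preferential rate, but origin Galova is not Junay; base rate stands.
Duty = ¥241,555.92 × 17.5% = ¥42,272.29.
Total = ¥7,225.56 + ¥20,640.43 + ¥42,272.29 = ¥70,138.28.

¥70,138.28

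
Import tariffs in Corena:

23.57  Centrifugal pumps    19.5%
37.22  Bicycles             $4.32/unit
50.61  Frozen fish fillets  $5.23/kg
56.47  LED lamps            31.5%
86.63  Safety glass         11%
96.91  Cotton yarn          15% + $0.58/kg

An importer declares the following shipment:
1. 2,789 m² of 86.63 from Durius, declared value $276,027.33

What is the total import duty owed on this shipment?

$30,363.01

Line 1 (86.63, Durius, 2,789 m², $276,027.33):
Base rate for 86.63 is 11%.
Duty = $276,027.33 × 11% = $30,363.01.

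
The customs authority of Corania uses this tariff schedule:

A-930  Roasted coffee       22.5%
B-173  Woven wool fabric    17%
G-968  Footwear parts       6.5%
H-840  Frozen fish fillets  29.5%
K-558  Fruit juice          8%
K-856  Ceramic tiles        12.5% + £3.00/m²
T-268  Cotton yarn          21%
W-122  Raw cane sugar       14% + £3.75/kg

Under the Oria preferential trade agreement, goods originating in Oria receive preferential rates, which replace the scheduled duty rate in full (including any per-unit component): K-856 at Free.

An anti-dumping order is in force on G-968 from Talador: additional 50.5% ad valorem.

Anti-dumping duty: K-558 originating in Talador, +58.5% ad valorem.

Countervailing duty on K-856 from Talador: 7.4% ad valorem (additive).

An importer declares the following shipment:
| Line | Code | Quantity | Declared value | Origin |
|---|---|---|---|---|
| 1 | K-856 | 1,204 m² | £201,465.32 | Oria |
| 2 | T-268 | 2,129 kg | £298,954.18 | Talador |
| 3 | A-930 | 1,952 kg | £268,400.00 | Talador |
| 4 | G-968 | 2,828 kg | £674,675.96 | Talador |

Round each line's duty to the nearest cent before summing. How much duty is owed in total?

£507,735.68

Line 1 (K-856, Oria, 1,204 m², £201,465.32):
Base rate for K-856 is 12.5% + £3.00/m².
Origin Oria qualifies under the Corania–Oria agreement and K-856 is covered: preferential rate Free applies instead.
The additional-duty order on K-856 targets Talador, not Oria; it does not apply.
Duty = £201,465.32 × 0% = £0.00.
Line 2 (T-268, Talador, 2,129 kg, £298,954.18):
Base rate for T-268 is 21%.
Duty = £298,954.18 × 21% = £62,780.38.
Line 3 (A-930, Talador, 1,952 kg, £268,400.00):
Base rate for A-930 is 22.5%.
Duty = £268,400.00 × 22.5% = £60,390.00.
Line 4 (G-968, Talador, 2,828 kg, £674,675.96):
Base rate for G-968 is 6.5%.
Additional duty on G-968 from Talador: +50.5%. Applied ad valorem rate: 6.5% + 50.5% = 57%.
Duty = £674,675.96 × 57% = £384,565.30.
Total = £0.00 + £62,780.38 + £60,390.00 + £384,565.30 = £507,735.68.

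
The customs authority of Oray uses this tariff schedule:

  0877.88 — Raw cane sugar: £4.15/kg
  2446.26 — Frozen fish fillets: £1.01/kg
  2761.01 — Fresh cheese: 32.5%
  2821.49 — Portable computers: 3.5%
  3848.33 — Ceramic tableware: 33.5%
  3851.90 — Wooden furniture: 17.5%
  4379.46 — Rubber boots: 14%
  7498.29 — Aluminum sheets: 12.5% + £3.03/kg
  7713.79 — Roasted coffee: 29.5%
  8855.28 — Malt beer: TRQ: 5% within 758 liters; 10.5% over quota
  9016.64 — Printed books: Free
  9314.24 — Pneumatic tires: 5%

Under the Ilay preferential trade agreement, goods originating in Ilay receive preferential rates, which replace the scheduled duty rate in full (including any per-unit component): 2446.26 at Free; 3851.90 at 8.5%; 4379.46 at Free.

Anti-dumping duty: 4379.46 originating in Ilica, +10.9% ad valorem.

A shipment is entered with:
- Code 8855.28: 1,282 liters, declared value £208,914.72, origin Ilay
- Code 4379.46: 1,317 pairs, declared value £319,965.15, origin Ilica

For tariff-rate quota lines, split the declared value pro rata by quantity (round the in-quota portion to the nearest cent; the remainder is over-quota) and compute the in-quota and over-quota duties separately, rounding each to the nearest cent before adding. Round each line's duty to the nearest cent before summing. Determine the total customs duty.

Line 1 (8855.28, Ilay, 1,282 liters, £208,914.72):
Code 8855.28 is under a tariff-rate quota (threshold 758 liters). In-quota: 758 liters at 5%; over-quota: 524 liters at 10.5%.
Pro-rata value split: in-quota = £208,914.72 × 758/1,282 = £123,523.68; over-quota = £208,914.72 − £123,523.68 = £85,391.04.
In-quota duty = £123,523.68 × 5% = £6,176.18. Over-quota duty = £85,391.04 × 10.5% = £8,966.06.
Line duty = £6,176.18 + £8,966.06 = £15,142.24.
Line 2 (4379.46, Ilica, 1,317 pairs, £319,965.15):
Base rate for 4379.46 is 14%.
4379.46 has an FTA preferential rate, but origin Ilica is not Ilay; base rate stands.
Additional duty on 4379.46 from Ilica: +10.9%. Applied ad valorem rate: 14% + 10.9% = 24.9%.
Duty = £319,965.15 × 24.9% = £79,671.32.
Total = £15,142.24 + £79,671.32 = £94,813.56.

£94,813.56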